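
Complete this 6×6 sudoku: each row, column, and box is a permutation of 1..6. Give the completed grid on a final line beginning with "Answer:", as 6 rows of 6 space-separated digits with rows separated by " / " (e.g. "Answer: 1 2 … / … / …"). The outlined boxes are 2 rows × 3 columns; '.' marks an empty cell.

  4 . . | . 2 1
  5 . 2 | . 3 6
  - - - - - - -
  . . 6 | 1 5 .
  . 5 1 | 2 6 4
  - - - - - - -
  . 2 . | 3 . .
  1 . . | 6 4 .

Step 1. [r6c2∈{3}] r6c2 has the single candidate 3, so r6c2=3.
Step 2. [r5c6∈{5}] r5c6 is down to just 5. So r5c6=5.
Step 3. [r4c1∈{3}] only 3 remains possible at r4c1, so r4c1=3.
Step 4. [r2c4∈{4}] r2c4 is down to just 4, so r2c4=4.
Step 5. [r1c2∈{6}] r1c2's peers cover all but 6, so r1c2=6.
Step 6. [r1c4∈{5}] r1c4 has the single candidate 5. So r1c4=5.
Step 7. [r5c1∈{6}] r5c1's peers cover all but 6, so r5c1=6.
Step 8. [r2c2∈{1}] only 1 remains possible at r2c2. So r2c2=1.
Step 9. [r3c2∈{4}] r3c2 has the single candidate 4 ⇒ r3c2=4.
Step 10. [r6c3∈{5}] only 5 remains possible at r6c3 ⇒ r6c3=5.
Step 11. [r1c3∈{3}] r1c3 is down to just 3. So r1c3=3.
Step 12. [r5c5∈{1}] only 1 remains possible at r5c5 ⇒ r5c5=1.
Step 13. [r3c6∈{3}] r3c6 has the single candidate 3 ⇒ r3c6=3.
Step 14. [r5c3∈{4}] r5c3's peers cover all but 4 ⇒ r5c3=4.
Step 15. [r6c6∈{2}] nothing but 2 survives at r6c6 ⇒ r6c6=2.
Step 16. [r3c1∈{2}] r3c1 is down to just 2, so r3c1=2.

Answer: 4 6 3 5 2 1 / 5 1 2 4 3 6 / 2 4 6 1 5 3 / 3 5 1 2 6 4 / 6 2 4 3 1 5 / 1 3 5 6 4 2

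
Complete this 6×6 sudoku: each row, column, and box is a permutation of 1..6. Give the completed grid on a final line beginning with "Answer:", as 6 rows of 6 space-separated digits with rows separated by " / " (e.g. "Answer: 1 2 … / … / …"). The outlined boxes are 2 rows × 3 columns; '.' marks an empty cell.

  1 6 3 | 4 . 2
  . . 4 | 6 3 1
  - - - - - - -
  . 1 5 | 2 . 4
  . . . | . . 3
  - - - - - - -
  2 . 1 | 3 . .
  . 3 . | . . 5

Step 1. [r3c5∈{6}] only 6 remains possible at r3c5 ⇒ r3c5=6.
Step 2. [r6c3∈{6}] r6c3 has the single candidate 6 ⇒ r6c3=6.
Step 3. [r6c1∈{4}] nothing but 4 survives at r6c1. So r6c1=4.
Step 4. [r6c4∈{1}] only 1 remains possible at r6c4 ⇒ r6c4=1.
Step 5. [r2c2∈{2,5}] 2 has one home in row 2: r2c2. So r2c2=2.
Step 6. [r4c5∈{1,5}] r4c5 is the only open cell in row 4 admitting 1, so r4c5=1.
Step 7. [r1c5∈{5}] only 5 remains possible at r1c5. So r1c5=5.
Step 8. [r5c2∈{5}] r5c2's peers cover all but 5, so r5c2=5.
Step 9. [r6c5∈{2}] r6c5's peers cover all but 2 ⇒ r6c5=2.
Step 10. [r5c5∈{4}] nothing but 4 survives at r5c5. So r5c5=4.
Step 11. [r5c6∈{6}] r5c6 has the single candidate 6, so r5c6=6.
Step 12. [r4c4∈{5}] only 5 remains possible at r4c4 ⇒ r4c4=5.
Step 13. [r4c1∈{6}] nothing but 6 survives at r4c1, so r4c1=6.
Step 14. [r4c2∈{4}] r4c2 is down to just 4. So r4c2=4.
Step 15. [r2c1∈{5}] r2c1 is down to just 5, so r2c1=5.
Step 16. [r3c1∈{3}] only 3 remains possible at r3c1, so r3c1=3.
Step 17. [r4c3∈{2}] r4c3 is down to just 2 ⇒ r4c3=2.

Answer: 1 6 3 4 5 2 / 5 2 4 6 3 1 / 3 1 5 2 6 4 / 6 4 2 5 1 3 / 2 5 1 3 4 6 / 4 3 6 1 2 5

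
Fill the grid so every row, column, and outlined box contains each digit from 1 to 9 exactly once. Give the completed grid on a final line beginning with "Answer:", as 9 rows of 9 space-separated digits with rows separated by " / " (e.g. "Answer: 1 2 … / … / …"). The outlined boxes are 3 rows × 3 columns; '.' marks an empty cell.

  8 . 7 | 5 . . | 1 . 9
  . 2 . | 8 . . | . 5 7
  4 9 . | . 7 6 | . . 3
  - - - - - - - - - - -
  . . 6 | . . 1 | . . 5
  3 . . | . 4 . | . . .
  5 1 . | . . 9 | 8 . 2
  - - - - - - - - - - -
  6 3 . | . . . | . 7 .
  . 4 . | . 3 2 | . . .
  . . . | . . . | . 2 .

Step 1. [r9c2∈{5,7,8}] 5 has one home in col 2: r9c2. So r9c2=5.
Step 2. [r6c4∈{3,6,7}] across row 6, 7 lands solely at r6c4. So r6c4=7.
Step 3. [r2c1∈{1}] only 1 remains possible at r2c1. So r2c1=1.
Step 4. [r4c1∈{2,7,9}] in col 1, 2 fits only at r4c1. So r4c1=2.
Step 5. [r5c3∈{8,9}] 9 has one home in box 4: r5c3. So r5c3=9.
Step 6. [r7c5∈{1,5,8,9}] 5 has one home in col 5: r7c5 ⇒ r7c5=5.
Step 7. [r9c5∈{1,6,8,9}] in col 5, 1 fits only at r9c5. So r9c5=1.
Step 8. [r2c7∈{4,6}] in row 2, 6 fits only at r2c7. So r2c7=6.
Step 9. [r9c3∈{8}] r9c3 is down to just 8 ⇒ r9c3=8.
Step 10. [r2c6∈{3,4}] across row 2, 4 lands solely at r2c6 ⇒ r2c6=4.
Step 11. [r6c8∈{3,4,6}] in row 6, 3 fits only at r6c8. So r6c8=3.
Step 12. [r8c3∈{1}] r8c3 is down to just 1, so r8c3=1.
Step 13. [r7c9∈{1,4,8}] r7c9 is the only open cell in row 7 admitting 1 ⇒ r7c9=1.
Step 14. [r9c9∈{4,6}] 4 has one home in col 9: r9c9, so r9c9=4.
Step 15. [r7c7∈{9}] r7c7 is down to just 9 ⇒ r7c7=9.
Step 16. [r5c9∈{6}] only 6 remains possible at r5c9. So r5c9=6.
Step 17. [r8c1∈{7,9}] row 8 places 7 nowhere but r8c1, so r8c1=7.
Step 18. [r8c4∈{6,9}] in row 8, 9 fits only at r8c4. So r8c4=9.
Step 19. [r4c7∈{4,7}] col 7 places 4 nowhere but r4c7, so r4c7=4.
Step 20. [r4c5∈{8}] nothing but 8 survives at r4c5 ⇒ r4c5=8.
Step 21. [r8c8∈{6,8}] r8c8 is the only open cell in row 8 admitting 6, so r8c8=6.
Step 22. [r1c5∈{2}] r1c5 has the single candidate 2 ⇒ r1c5=2.
Step 23. [r5c2∈{7,8}] 8 has one home in row 5: r5c2. So r5c2=8.
Step 24. [r2c5∈{9}] r2c5 has the single candidate 9. So r2c5=9.
Step 25. [r5c8∈{1}] nothing but 1 survives at r5c8 ⇒ r5c8=1.
Step 26. [r3c4∈{1}] only 1 remains possible at r3c4, so r3c4=1.
Step 27. [r9c6∈{7}] r9c6's peers cover all but 7, so r9c6=7.
Step 28. [r4c8∈{9}] r4c8 is down to just 9 ⇒ r4c8=9.
Step 29. [r1c6∈{3}] nothing but 3 survives at r1c6. So r1c6=3.
Step 30. [r9c4∈{6}] r9c4 is down to just 6. So r9c4=6.
Step 31. [r2c3∈{3}] r2c3 has the single candidate 3. So r2c3=3.
Step 32. [r5c4∈{2}] r5c4's peers cover all but 2, so r5c4=2.
Step 33. [r8c7∈{5}] r8c7 is down to just 5. So r8c7=5.
Step 34. [r1c8∈{4}] r1c8's peers cover all but 4 ⇒ r1c8=4.
Step 35. [r1c2∈{6}] nothing but 6 survives at r1c2. So r1c2=6.
Step 36. [r7c3∈{2}] only 2 remains possible at r7c3 ⇒ r7c3=2.
Step 37. [r3c3∈{5}] nothing but 5 survives at r3c3 ⇒ r3c3=5.
Step 38. [r9c7∈{3}] nothing but 3 survives at r9c7. So r9c7=3.
Step 39. [r8c9∈{8}] nothing but 8 survives at r8c9, so r8c9=8.
Step 40. [r7c6∈{8}] only 8 remains possible at r7c6. So r7c6=8.
Step 41. [r9c1∈{9}] r9c1 is down to just 9. So r9c1=9.
Step 42. [r6c3∈{4}] nothing but 4 survives at r6c3, so r6c3=4.
Step 43. [r5c7∈{7}] only 7 remains possible at r5c7. So r5c7=7.
Step 44. [r3c8∈{8}] r3c8 has the single candidate 8. So r3c8=8.
Step 45. [r5c6∈{5}] nothing but 5 survives at r5c6. So r5c6=5.
Step 46. [r3c7∈{2}] r3c7 is down to just 2, so r3c7=2.
Step 47. [r4c2∈{7}] nothing but 7 survives at r4c2, so r4c2=7.
Step 48. [r4c4∈{3}] nothing but 3 survives at r4c4, so r4c4=3.
Step 49. [r7c4∈{4}] r7c4 has the single candidate 4, so r7c4=4.
Step 50. [r6c5∈{6}] r6c5's peers cover all but 6, so r6c5=6.

Answer: 8 6 7 5 2 3 1 4 9 / 1 2 3 8 9 4 6 5 7 / 4 9 5 1 7 6 2 8 3 / 2 7 6 3 8 1 4 9 5 / 3 8 9 2 4 5 7 1 6 / 5 1 4 7 6 9 8 3 2 / 6 3 2 4 5 8 9 7 1 / 7 4 1 9 3 2 5 6 8 / 9 5 8 6 1 7 3 2 4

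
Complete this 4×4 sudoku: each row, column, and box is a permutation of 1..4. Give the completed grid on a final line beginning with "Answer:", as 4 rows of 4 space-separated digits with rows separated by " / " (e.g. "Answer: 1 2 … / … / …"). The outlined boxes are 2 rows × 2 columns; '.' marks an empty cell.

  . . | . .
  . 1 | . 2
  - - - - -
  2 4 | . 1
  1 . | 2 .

Step 1. [r3c3∈{3}] r3c3 is down to just 3. So r3c3=3.
Step 2. [r1c4∈{3,4}] 3 has one home in col 4: r1c4. So r1c4=3.
Step 3. [r1c1∈{4}] r1c1 has the single candidate 4, so r1c1=4.
Step 4. [r2c3∈{4}] only 4 remains possible at r2c3. So r2c3=4.
Step 5. [r4c4∈{4}] r4c4's peers cover all but 4, so r4c4=4.
Step 6. [r2c1∈{3}] r2c1 is down to just 3 ⇒ r2c1=3.
Step 7. [r4c2∈{3}] r4c2 is down to just 3 ⇒ r4c2=3.
Step 8. [r1c2∈{2}] nothing but 2 survives at r1c2, so r1c2=2.
Step 9. [r1c3∈{1}] nothing but 1 survives at r1c3, so r1c3=1.

Answer: 4 2 1 3 / 3 1 4 2 / 2 4 3 1 / 1 3 2 4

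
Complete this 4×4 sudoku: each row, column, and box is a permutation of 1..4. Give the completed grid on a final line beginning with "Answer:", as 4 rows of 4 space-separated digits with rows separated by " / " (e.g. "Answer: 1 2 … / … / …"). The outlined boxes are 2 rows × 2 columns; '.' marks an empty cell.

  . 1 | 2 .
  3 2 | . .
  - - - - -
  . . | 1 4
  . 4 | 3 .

Step 1. [r4c1∈{1,2}] in row 4, 1 fits only at r4c1 ⇒ r4c1=1.
Step 2. [r1c1∈{4}] r1c1's peers cover all but 4 ⇒ r1c1=4.
Step 3. [r1c4∈{3}] only 3 remains possible at r1c4. So r1c4=3.
Step 4. [r3c1∈{2}] r3c1 has the single candidate 2 ⇒ r3c1=2.
Step 5. [r3c2∈{3}] nothing but 3 survives at r3c2, so r3c2=3.
Step 6. [r2c3∈{4}] only 4 remains possible at r2c3 ⇒ r2c3=4.
Step 7. [r4c4∈{2}] r4c4 is down to just 2. So r4c4=2.
Step 8. [r2c4∈{1}] r2c4 has the single candidate 1. So r2c4=1.

Answer: 4 1 2 3 / 3 2 4 1 / 2 3 1 4 / 1 4 3 2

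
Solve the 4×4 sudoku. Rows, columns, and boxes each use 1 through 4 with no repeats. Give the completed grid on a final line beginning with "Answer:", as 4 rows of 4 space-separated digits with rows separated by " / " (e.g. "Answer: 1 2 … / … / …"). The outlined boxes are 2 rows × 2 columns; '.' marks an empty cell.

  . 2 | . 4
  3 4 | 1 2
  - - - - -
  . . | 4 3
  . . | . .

Step 1. [r3c2∈{1}] r3c2 is down to just 1, so r3c2=1.
Step 2. [r4c1∈{2,4}] 4 has one home in row 4: r4c1 ⇒ r4c1=4.
Step 3. [r4c3∈{2}] r4c3 is down to just 2. So r4c3=2.
Step 4. [r4c4∈{1}] only 1 remains possible at r4c4, so r4c4=1.
Step 5. [r3c1∈{2}] only 2 remains possible at r3c1 ⇒ r3c1=2.
Step 6. [r1c1∈{1}] r1c1's peers cover all but 1, so r1c1=1.
Step 7. [r4c2∈{3}] only 3 remains possible at r4c2, so r4c2=3.
Step 8. [r1c3∈{3}] r1c3 has the single candidate 3, so r1c3=3.

Answer: 1 2 3 4 / 3 4 1 2 / 2 1 4 3 / 4 3 2 1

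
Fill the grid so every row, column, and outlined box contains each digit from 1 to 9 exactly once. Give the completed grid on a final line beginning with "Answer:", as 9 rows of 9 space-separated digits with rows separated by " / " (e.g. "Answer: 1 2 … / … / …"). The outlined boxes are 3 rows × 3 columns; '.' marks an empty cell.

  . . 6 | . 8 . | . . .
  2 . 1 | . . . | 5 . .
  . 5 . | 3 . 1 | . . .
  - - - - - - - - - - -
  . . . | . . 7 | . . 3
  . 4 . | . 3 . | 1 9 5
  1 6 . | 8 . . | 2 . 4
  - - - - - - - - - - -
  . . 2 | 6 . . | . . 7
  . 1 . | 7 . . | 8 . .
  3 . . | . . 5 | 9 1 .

Step 1. [r6c6∈{9}] r6c6 has the single candidate 9, so r6c6=9.
Step 2. [r4c8∈{6,8}] in box 6, 8 fits only at r4c8 ⇒ r4c8=8.
Step 3. [r5c4∈{2}] r5c4 has the single candidate 2 ⇒ r5c4=2.
Step 4. [r9c4∈{4}] nothing but 4 survives at r9c4. So r9c4=4.
Step 5. [r8c1∈{4,5,6,9}] 6 has one home in col 1: r8c1, so r8c1=6.
Step 6. [r8c9∈{2}] r8c9 is down to just 2, so r8c9=2.
Step 7. [r2c4∈{9}] r2c4 has the single candidate 9. So r2c4=9.
Step 8. [r4c5∈{1,4,5,6}] in row 4, 4 fits only at r4c5. So r4c5=4.
Step 9. [r6c8∈{7}] only 7 remains possible at r6c8 ⇒ r6c8=7.
Step 10. [r7c6∈{3,8}] in col 6, 8 fits only at r7c6, so r7c6=8.
Step 11. [r7c2∈{9}] r7c2 has the single candidate 9, so r7c2=9.
Step 12. [r1c6∈{2,4}] col 6 places 2 nowhere but r1c6, so r1c6=2.
Step 13. [r9c9∈{6}] r9c9 is down to just 6. So r9c9=6.
Step 14. [r6c5∈{5}] r6c5 has the single candidate 5, so r6c5=5.
Step 15. [r3c8∈{2,4,6}] across row 3, 2 lands solely at r3c8. So r3c8=2.
Step 16. [r2c8∈{3,4,6}] in col 8, 6 fits only at r2c8, so r2c8=6.
Step 17. [r2c2∈{3,7,8}] r2c2 is the only open cell in row 2 admitting 3, so r2c2=3.
Step 18. [r1c2∈{7}] r1c2 is down to just 7 ⇒ r1c2=7.
Step 19. [r5c1∈{7,8}] r5c1 is the only open cell in col 1 admitting 7 ⇒ r5c1=7.
Step 20. [r3c1∈{4,8,9}] in col 1, 8 fits only at r3c1. So r3c1=8.
Step 21. [r3c7∈{4,7}] col 7 places 7 nowhere but r3c7, so r3c7=7.
Step 22. [r3c3∈{4,9}] across row 3, 4 lands solely at r3c3, so r3c3=4.
Step 23. [r8c8∈{3,4,5}] in row 8, 4 fits only at r8c8 ⇒ r8c8=4.
Step 24. [r7c8∈{3,5}] across col 8, 5 lands solely at r7c8, so r7c8=5.
Step 25. [r1c1∈{9}] only 9 remains possible at r1c1, so r1c1=9.
Step 26. [r4c3∈{5,9}] r4c3 is the only open cell in row 4 admitting 9 ⇒ r4c3=9.
Step 27. [r1c8∈{3}] r1c8 is down to just 3, so r1c8=3.
Step 28. [r9c3∈{7,8}] r9c3 is the only open cell in row 9 admitting 7, so r9c3=7.
Step 29. [r4c1∈{5}] only 5 remains possible at r4c1. So r4c1=5.
Step 30. [r1c7∈{4}] only 4 remains possible at r1c7, so r1c7=4.
Step 31. [r2c6∈{4}] nothing but 4 survives at r2c6 ⇒ r2c6=4.
Step 32. [r5c3∈{8}] r5c3 has the single candidate 8. So r5c3=8.
Step 33. [r8c5∈{9}] r8c5 has the single candidate 9 ⇒ r8c5=9.
Step 34. [r4c7∈{6}] r4c7 has the single candidate 6. So r4c7=6.
Step 35. [r4c4∈{1}] r4c4 is down to just 1 ⇒ r4c4=1.
Step 36. [r3c5∈{6}] r3c5 is down to just 6, so r3c5=6.
Step 37. [r8c6∈{3}] r8c6 is down to just 3, so r8c6=3.
Step 38. [r9c2∈{8}] nothing but 8 survives at r9c2 ⇒ r9c2=8.
Step 39. [r9c5∈{2}] r9c5's peers cover all but 2 ⇒ r9c5=2.
Step 40. [r2c9∈{8}] only 8 remains possible at r2c9 ⇒ r2c9=8.
Step 41. [r1c4∈{5}] nothing but 5 survives at r1c4, so r1c4=5.
Step 42. [r3c9∈{9}] only 9 remains possible at r3c9. So r3c9=9.
Step 43. [r5c6∈{6}] r5c6's peers cover all but 6. So r5c6=6.
Step 44. [r2c5∈{7}] r2c5's peers cover all but 7. So r2c5=7.
Step 45. [r7c5∈{1}] r7c5's peers cover all but 1. So r7c5=1.
Step 46. [r8c3∈{5}] nothing but 5 survives at r8c3 ⇒ r8c3=5.
Step 47. [r7c1∈{4}] r7c1 is down to just 4. So r7c1=4.
Step 48. [r1c9∈{1}] r1c9 has the single candidate 1. So r1c9=1.
Step 49. [r6c3∈{3}] nothing but 3 survives at r6c3, so r6c3=3.
Step 50. [r7c7∈{3}] nothing but 3 survives at r7c7 ⇒ r7c7=3.
Step 51. [r4c2∈{2}] only 2 remains possible at r4c2. So r4c2=2.

Answer: 9 7 6 5 8 2 4 3 1 / 2 3 1 9 7 4 5 6 8 / 8 5 4 3 6 1 7 2 9 / 5 2 9 1 4 7 6 8 3 / 7 4 8 2 3 6 1 9 5 / 1 6 3 8 5 9 2 7 4 / 4 9 2 6 1 8 3 5 7 / 6 1 5 7 9 3 8 4 2 / 3 8 7 4 2 5 9 1 6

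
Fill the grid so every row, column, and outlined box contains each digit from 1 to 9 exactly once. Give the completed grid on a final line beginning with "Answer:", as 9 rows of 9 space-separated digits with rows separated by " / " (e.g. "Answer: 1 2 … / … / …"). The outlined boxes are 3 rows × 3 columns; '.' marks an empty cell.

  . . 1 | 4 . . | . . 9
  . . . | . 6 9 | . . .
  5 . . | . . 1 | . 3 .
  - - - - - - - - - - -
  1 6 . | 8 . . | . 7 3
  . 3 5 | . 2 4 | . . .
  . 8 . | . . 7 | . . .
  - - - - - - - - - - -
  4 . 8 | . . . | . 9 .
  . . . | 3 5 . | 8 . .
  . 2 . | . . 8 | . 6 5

Step 1. [r1c2∈{7}] nothing but 7 survives at r1c2 ⇒ r1c2=7.
Step 2. [r2c2∈{4}] only 4 remains possible at r2c2 ⇒ r2c2=4.
Step 3. [r4c5∈{9}] r4c5's peers cover all but 9, so r4c5=9.
Step 4. [r9c4∈{1,7,9}] 9 has one home in col 4: r9c4, so r9c4=9.
Step 5. [r1c6∈{2,3,5}] col 6 places 3 nowhere but r1c6, so r1c6=3.
Step 6. [r2c4∈{2,5,7}] box 2 places 5 nowhere but r2c4 ⇒ r2c4=5.
Step 7. [r3c4∈{2,7}] r3c4 is the only open cell in box 2 admitting 2 ⇒ r3c4=2.
Step 8. [r7c4∈{1,6,7}] across col 4, 7 lands solely at r7c4 ⇒ r7c4=7.
Step 9. [r7c5∈{1}] r7c5's peers cover all but 1 ⇒ r7c5=1.
Step 10. [r9c7∈{1,3,4,7}] row 9 places 1 nowhere but r9c7. So r9c7=1.
Step 11. [r7c9∈{2}] r7c9 has the single candidate 2, so r7c9=2.
Step 12. [r8c9∈{4,7}] across box 9, 7 lands solely at r8c9, so r8c9=7.
Step 13. [r1c5∈{8}] nothing but 8 survives at r1c5 ⇒ r1c5=8.
Step 14. [r3c9∈{4,6,8}] in row 3, 8 fits only at r3c9, so r3c9=8.
Step 15. [r6c9∈{1,4,6}] r6c9 is the only open cell in col 9 admitting 4. So r6c9=4.
Step 16. [r5c9∈{1,6}] across col 9, 6 lands solely at r5c9 ⇒ r5c9=6.
Step 17. [r5c1∈{7,9}] r5c1 is the only open cell in row 5 admitting 7, so r5c1=7.
Step 18. [r5c4∈{1}] only 1 remains possible at r5c4. So r5c4=1.
Step 19. [r6c8∈{1,2,5}] in row 6, 1 fits only at r6c8. So r6c8=1.
Step 20. [r2c8∈{2}] nothing but 2 survives at r2c8. So r2c8=2.
Step 21. [r6c7∈{2,5,9}] across row 6, 5 lands solely at r6c7. So r6c7=5.
Step 22. [r3c7∈{4,6,7}] across row 3, 4 lands solely at r3c7. So r3c7=4.
Step 23. [r3c3∈{6,9}] in row 3, 6 fits only at r3c3. So r3c3=6.
Step 24. [r8c3∈{9}] r8c3 is down to just 9 ⇒ r8c3=9.
Step 25. [r6c3∈{2}] r6c3 has the single candidate 2 ⇒ r6c3=2.
Step 26. [r2c3∈{3}] r2c3 has the single candidate 3. So r2c3=3.
Step 27. [r7c6∈{6}] r7c6 is down to just 6 ⇒ r7c6=6.
Step 28. [r3c2∈{9}] only 9 remains possible at r3c2 ⇒ r3c2=9.
Step 29. [r4c3∈{4}] nothing but 4 survives at r4c3, so r4c3=4.
Step 30. [r5c8∈{8}] r5c8 is down to just 8. So r5c8=8.
Step 31. [r2c9∈{1}] r2c9 is down to just 1. So r2c9=1.
Step 32. [r8c8∈{4}] only 4 remains possible at r8c8, so r8c8=4.
Step 33. [r7c2∈{5}] nothing but 5 survives at r7c2, so r7c2=5.
Step 34. [r8c6∈{2}] only 2 remains possible at r8c6. So r8c6=2.
Step 35. [r8c2∈{1}] only 1 remains possible at r8c2. So r8c2=1.
Step 36. [r5c7∈{9}] r5c7's peers cover all but 9 ⇒ r5c7=9.
Step 37. [r6c4∈{6}] r6c4's peers cover all but 6, so r6c4=6.
Step 38. [r6c5∈{3}] only 3 remains possible at r6c5. So r6c5=3.
Step 39. [r3c5∈{7}] nothing but 7 survives at r3c5. So r3c5=7.
Step 40. [r9c1∈{3}] only 3 remains possible at r9c1 ⇒ r9c1=3.
Step 41. [r1c1∈{2}] r1c1 has the single candidate 2 ⇒ r1c1=2.
Step 42. [r4c7∈{2}] r4c7 is down to just 2 ⇒ r4c7=2.
Step 43. [r6c1∈{9}] r6c1 has the single candidate 9, so r6c1=9.
Step 44. [r8c1∈{6}] r8c1's peers cover all but 6 ⇒ r8c1=6.
Step 45. [r1c8∈{5}] r1c8 is down to just 5 ⇒ r1c8=5.
Step 46. [r4c6∈{5}] r4c6 is down to just 5 ⇒ r4c6=5.
Step 47. [r9c3∈{7}] only 7 remains possible at r9c3. So r9c3=7.
Step 48. [r2c1∈{8}] r2c1 has the single candidate 8 ⇒ r2c1=8.
Step 49. [r2c7∈{7}] nothing but 7 survives at r2c7. So r2c7=7.
Step 50. [r9c5∈{4}] r9c5's peers cover all but 4 ⇒ r9c5=4.
Step 51. [r7c7∈{3}] r7c7 has the single candidate 3. So r7c7=3.
Step 52. [r1c7∈{6}] r1c7 has the single candidate 6 ⇒ r1c7=6.

Answer: 2 7 1 4 8 3 6 5 9 / 8 4 3 5 6 9 7 2 1 / 5 9 6 2 7 1 4 3 8 / 1 6 4 8 9 5 2 7 3 / 7 3 5 1 2 4 9 8 6 / 9 8 2 6 3 7 5 1 4 / 4 5 8 7 1 6 3 9 2 / 6 1 9 3 5 2 8 4 7 / 3 2 7 9 4 8 1 6 5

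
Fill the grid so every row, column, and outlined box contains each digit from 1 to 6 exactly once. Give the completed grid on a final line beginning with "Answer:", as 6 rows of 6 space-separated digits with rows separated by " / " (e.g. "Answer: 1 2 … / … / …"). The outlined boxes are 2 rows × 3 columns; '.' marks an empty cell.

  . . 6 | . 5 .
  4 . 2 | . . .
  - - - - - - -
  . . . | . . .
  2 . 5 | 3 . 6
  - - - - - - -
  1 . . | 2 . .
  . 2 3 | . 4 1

Step 1. [r3c3∈{1,4}] in col 3, 1 fits only at r3c3. So r3c3=1.
Step 2. [r2c6∈{3}] only 3 remains possible at r2c6, so r2c6=3.
Step 3. [r6c1∈{5,6}] col 1 places 5 nowhere but r6c1. So r6c1=5.
Step 4. [r5c2∈{4,6}] r5c2 is the only open cell in box 5 admitting 6. So r5c2=6.
Step 5. [r1c6∈{2,4}] across row 1, 2 lands solely at r1c6, so r1c6=2.
Step 6. [r3c6∈{4,5}] 4 has one home in col 6: r3c6 ⇒ r3c6=4.
Step 7. [r2c5∈{1,6}] r2c5 is the only open cell in col 5 admitting 6, so r2c5=6.
Step 8. [r1c1∈{3}] only 3 remains possible at r1c1, so r1c1=3.
Step 9. [r1c2∈{1}] nothing but 1 survives at r1c2. So r1c2=1.
Step 10. [r2c2∈{5}] only 5 remains possible at r2c2, so r2c2=5.
Step 11. [r3c2∈{3}] r3c2 has the single candidate 3 ⇒ r3c2=3.
Step 12. [r6c4∈{6}] nothing but 6 survives at r6c4 ⇒ r6c4=6.
Step 13. [r3c5∈{2}] r3c5's peers cover all but 2 ⇒ r3c5=2.
Step 14. [r1c4∈{4}] nothing but 4 survives at r1c4. So r1c4=4.
Step 15. [r5c5∈{3}] r5c5 is down to just 3 ⇒ r5c5=3.
Step 16. [r2c4∈{1}] r2c4's peers cover all but 1. So r2c4=1.
Step 17. [r5c3∈{4}] r5c3 has the single candidate 4. So r5c3=4.
Step 18. [r3c4∈{5}] r3c4's peers cover all but 5. So r3c4=5.
Step 19. [r4c5∈{1}] nothing but 1 survives at r4c5 ⇒ r4c5=1.
Step 20. [r4c2∈{4}] only 4 remains possible at r4c2, so r4c2=4.
Step 21. [r5c6∈{5}] r5c6 is down to just 5, so r5c6=5.
Step 22. [r3c1∈{6}] r3c1's peers cover all but 6, so r3c1=6.

Answer: 3 1 6 4 5 2 / 4 5 2 1 6 3 / 6 3 1 5 2 4 / 2 4 5 3 1 6 / 1 6 4 2 3 5 / 5 2 3 6 4 1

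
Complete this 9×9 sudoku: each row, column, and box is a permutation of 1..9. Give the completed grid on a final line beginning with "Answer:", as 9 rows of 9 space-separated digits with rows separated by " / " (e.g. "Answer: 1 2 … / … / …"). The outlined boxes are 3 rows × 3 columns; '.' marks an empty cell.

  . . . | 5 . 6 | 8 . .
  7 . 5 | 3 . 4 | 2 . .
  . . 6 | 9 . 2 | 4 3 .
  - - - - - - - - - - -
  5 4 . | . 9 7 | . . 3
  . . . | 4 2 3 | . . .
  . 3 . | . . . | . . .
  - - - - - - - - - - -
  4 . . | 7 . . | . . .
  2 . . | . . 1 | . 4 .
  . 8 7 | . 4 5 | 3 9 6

Step 1. [r3c2∈{1}] r3c2's peers cover all but 1 ⇒ r3c2=1.
Step 2. [r6c6∈{8}] r6c6 has the single candidate 8. So r6c6=8.
Step 3. [r2c2∈{9}] r2c2 has the single candidate 9. So r2c2=9.
Step 4. [r2c9∈{1}] nothing but 1 survives at r2c9 ⇒ r2c9=1.
Step 5. [r6c5∈{1,5,6}] across col 5, 5 lands solely at r6c5. So r6c5=5.
Step 6. [r1c8∈{7}] nothing but 7 survives at r1c8 ⇒ r1c8=7.
Step 7. [r8c3∈{3,9}] across row 8, 9 lands solely at r8c3, so r8c3=9.
Step 8. [r8c4∈{6,8}] 8 has one home in col 4: r8c4. So r8c4=8.
Step 9. [r9c1∈{1}] nothing but 1 survives at r9c1. So r9c1=1.
Step 10. [r3c9∈{5}] nothing but 5 survives at r3c9. So r3c9=5.
Step 11. [r8c9∈{7}] only 7 remains possible at r8c9. So r8c9=7.
Step 12. [r8c7∈{5}] r8c7 has the single candidate 5 ⇒ r8c7=5.
Step 13. [r7c7∈{1}] r7c7 has the single candidate 1. So r7c7=1.
Step 14. [r4c7∈{6}] r4c7 has the single candidate 6 ⇒ r4c7=6.
Step 15. [r4c4∈{1}] r4c4's peers cover all but 1, so r4c4=1.
Step 16. [r8c2∈{6}] r8c2 has the single candidate 6, so r8c2=6.
Step 17. [r5c1∈{6,8,9}] row 5 places 6 nowhere but r5c1, so r5c1=6.
Step 18. [r6c1∈{9}] r6c1 is down to just 9. So r6c1=9.
Step 19. [r5c7∈{7,9}] col 7 places 9 nowhere but r5c7, so r5c7=9.
Step 20. [r5c9∈{8}] nothing but 8 survives at r5c9. So r5c9=8.
Step 21. [r4c8∈{2}] r4c8 has the single candidate 2 ⇒ r4c8=2.
Step 22. [r1c3∈{2,3,4}] across row 1, 4 lands solely at r1c3 ⇒ r1c3=4.
Step 23. [r6c8∈{1}] r6c8 has the single candidate 1, so r6c8=1.
Step 24. [r7c3∈{3}] r7c3 has the single candidate 3 ⇒ r7c3=3.
Step 25. [r3c5∈{7,8}] 7 has one home in row 3: r3c5, so r3c5=7.
Step 26. [r4c3∈{8}] only 8 remains possible at r4c3, so r4c3=8.
Step 27. [r6c3∈{2}] r6c3's peers cover all but 2. So r6c3=2.
Step 28. [r2c5∈{8}] nothing but 8 survives at r2c5. So r2c5=8.
Step 29. [r1c1∈{3}] r1c1 is down to just 3. So r1c1=3.
Step 30. [r8c5∈{3}] r8c5 is down to just 3, so r8c5=3.
Step 31. [r6c4∈{6}] r6c4 is down to just 6, so r6c4=6.
Step 32. [r1c2∈{2}] nothing but 2 survives at r1c2 ⇒ r1c2=2.
Step 33. [r1c9∈{9}] r1c9 has the single candidate 9, so r1c9=9.
Step 34. [r7c9∈{2}] r7c9 is down to just 2, so r7c9=2.
Step 35. [r7c6∈{9}] r7c6 is down to just 9, so r7c6=9.
Step 36. [r7c8∈{8}] r7c8 has the single candidate 8. So r7c8=8.
Step 37. [r7c2∈{5}] nothing but 5 survives at r7c2 ⇒ r7c2=5.
Step 38. [r1c5∈{1}] r1c5 has the single candidate 1, so r1c5=1.
Step 39. [r9c4∈{2}] only 2 remains possible at r9c4, so r9c4=2.
Step 40. [r5c2∈{7}] r5c2's peers cover all but 7 ⇒ r5c2=7.
Step 41. [r6c9∈{4}] only 4 remains possible at r6c9 ⇒ r6c9=4.
Step 42. [r5c3∈{1}] r5c3's peers cover all but 1, so r5c3=1.
Step 43. [r3c1∈{8}] r3c1's peers cover all but 8. So r3c1=8.
Step 44. [r7c5∈{6}] only 6 remains possible at r7c5. So r7c5=6.
Step 45. [r2c8∈{6}] nothing but 6 survives at r2c8. So r2c8=6.
Step 46. [r6c7∈{7}] only 7 remains possible at r6c7, so r6c7=7.
Step 47. [r5c8∈{5}] r5c8's peers cover all but 5 ⇒ r5c8=5.

Answer: 3 2 4 5 1 6 8 7 9 / 7 9 5 3 8 4 2 6 1 / 8 1 6 9 7 2 4 3 5 / 5 4 8 1 9 7 6 2 3 / 6 7 1 4 2 3 9 5 8 / 9 3 2 6 5 8 7 1 4 / 4 5 3 7 6 9 1 8 2 / 2 6 9 8 3 1 5 4 7 / 1 8 7 2 4 5 3 9 6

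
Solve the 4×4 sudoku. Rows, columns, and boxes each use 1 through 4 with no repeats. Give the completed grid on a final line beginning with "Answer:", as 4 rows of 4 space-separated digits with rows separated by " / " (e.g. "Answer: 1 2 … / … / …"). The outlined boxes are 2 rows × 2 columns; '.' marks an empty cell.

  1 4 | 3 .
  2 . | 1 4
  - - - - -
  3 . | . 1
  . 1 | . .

Step 1. [r3c3∈{2,4}] across row 3, 4 lands solely at r3c3 ⇒ r3c3=4.
Step 2. [r4c3∈{2}] nothing but 2 survives at r4c3 ⇒ r4c3=2.
Step 3. [r1c4∈{2}] r1c4 has the single candidate 2. So r1c4=2.
Step 4. [r4c4∈{3}] r4c4 has the single candidate 3, so r4c4=3.
Step 5. [r2c2∈{3}] nothing but 3 survives at r2c2 ⇒ r2c2=3.
Step 6. [r4c1∈{4}] r4c1 is down to just 4 ⇒ r4c1=4.
Step 7. [r3c2∈{2}] nothing but 2 survives at r3c2, so r3c2=2.

Answer: 1 4 3 2 / 2 3 1 4 / 3 2 4 1 / 4 1 2 3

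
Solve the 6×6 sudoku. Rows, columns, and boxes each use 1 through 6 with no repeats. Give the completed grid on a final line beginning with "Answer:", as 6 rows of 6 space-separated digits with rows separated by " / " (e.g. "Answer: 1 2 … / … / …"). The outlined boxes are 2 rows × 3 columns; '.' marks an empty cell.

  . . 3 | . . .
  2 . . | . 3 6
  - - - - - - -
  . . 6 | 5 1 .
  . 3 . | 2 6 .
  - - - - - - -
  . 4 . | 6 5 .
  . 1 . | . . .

Step 1. [r1c6∈{1,2,4,5}] 5 has one home in col 6: r1c6, so r1c6=5.
Step 2. [r3c1∈{4}] nothing but 4 survives at r3c1. So r3c1=4.
Step 3. [r6c4∈{3,4}] across col 4, 3 lands solely at r6c4, so r6c4=3.
Step 4. [r2c3∈{1,4,5}] 4 has one home in col 3: r2c3, so r2c3=4.
Step 5. [r1c1∈{1,6}] r1c1 is the only open cell in box 1 admitting 1 ⇒ r1c1=1.
Step 6. [r4c1∈{5}] nothing but 5 survives at r4c1. So r4c1=5.
Step 7. [r5c3∈{2}] r5c3's peers cover all but 2. So r5c3=2.
Step 8. [r1c5∈{2,4}] r1c5 is the only open cell in row 1 admitting 2 ⇒ r1c5=2.
Step 9. [r4c6∈{4}] r4c6's peers cover all but 4, so r4c6=4.
Step 10. [r2c2∈{5}] r2c2 is down to just 5 ⇒ r2c2=5.
Step 11. [r4c3∈{1}] nothing but 1 survives at r4c3. So r4c3=1.
Step 12. [r3c2∈{2}] r3c2's peers cover all but 2. So r3c2=2.
Step 13. [r1c4∈{4}] r1c4 is down to just 4. So r1c4=4.
Step 14. [r6c1∈{6}] nothing but 6 survives at r6c1, so r6c1=6.
Step 15. [r3c6∈{3}] r3c6 has the single candidate 3, so r3c6=3.
Step 16. [r6c3∈{5}] r6c3's peers cover all but 5, so r6c3=5.
Step 17. [r6c5∈{4}] nothing but 4 survives at r6c5 ⇒ r6c5=4.
Step 18. [r1c2∈{6}] r1c2 is down to just 6. So r1c2=6.
Step 19. [r6c6∈{2}] r6c6 has the single candidate 2, so r6c6=2.
Step 20. [r2c4∈{1}] r2c4 has the single candidate 1. So r2c4=1.
Step 21. [r5c1∈{3}] nothing but 3 survives at r5c1 ⇒ r5c1=3.
Step 22. [r5c6∈{1}] r5c6 has the single candidate 1, so r5c6=1.

Answer: 1 6 3 4 2 5 / 2 5 4 1 3 6 / 4 2 6 5 1 3 / 5 3 1 2 6 4 / 3 4 2 6 5 1 / 6 1 5 3 4 2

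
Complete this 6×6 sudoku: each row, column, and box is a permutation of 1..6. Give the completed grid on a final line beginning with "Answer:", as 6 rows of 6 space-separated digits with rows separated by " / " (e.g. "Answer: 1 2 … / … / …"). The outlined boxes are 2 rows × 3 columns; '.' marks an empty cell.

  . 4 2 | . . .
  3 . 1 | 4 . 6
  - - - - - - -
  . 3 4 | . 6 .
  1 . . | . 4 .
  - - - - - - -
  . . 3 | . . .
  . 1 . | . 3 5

Step 1. [r6c3∈{6}] nothing but 6 survives at r6c3. So r6c3=6.
Step 2. [r6c4∈{2}] only 2 remains possible at r6c4 ⇒ r6c4=2.
Step 3. [r2c2∈{5}] r2c2 has the single candidate 5 ⇒ r2c2=5.
Step 4. [r5c1∈{2,4,5}] in row 5, 5 fits only at r5c1, so r5c1=5.
Step 5. [r5c5∈{1}] r5c5's peers cover all but 1 ⇒ r5c5=1.
Step 6. [r3c4∈{1,5}] in row 3, 5 fits only at r3c4. So r3c4=5.
Step 7. [r1c4∈{1,3}] in col 4, 1 fits only at r1c4, so r1c4=1.
Step 8. [r3c1∈{2}] r3c1's peers cover all but 2 ⇒ r3c1=2.
Step 9. [r1c6∈{3}] only 3 remains possible at r1c6 ⇒ r1c6=3.
Step 10. [r4c3∈{5}] r4c3 is down to just 5 ⇒ r4c3=5.
Step 11. [r5c4∈{6}] r5c4's peers cover all but 6 ⇒ r5c4=6.
Step 12. [r4c4∈{3}] r4c4 has the single candidate 3, so r4c4=3.
Step 13. [r5c6∈{4}] r5c6 is down to just 4. So r5c6=4.
Step 14. [r1c1∈{6}] r1c1 has the single candidate 6 ⇒ r1c1=6.
Step 15. [r5c2∈{2}] only 2 remains possible at r5c2. So r5c2=2.
Step 16. [r6c1∈{4}] r6c1's peers cover all but 4. So r6c1=4.
Step 17. [r4c2∈{6}] only 6 remains possible at r4c2 ⇒ r4c2=6.
Step 18. [r3c6∈{1}] r3c6's peers cover all but 1, so r3c6=1.
Step 19. [r1c5∈{5}] r1c5's peers cover all but 5, so r1c5=5.
Step 20. [r2c5∈{2}] r2c5 is down to just 2. So r2c5=2.
Step 21. [r4c6∈{2}] r4c6's peers cover all but 2, so r4c6=2.

Answer: 6 4 2 1 5 3 / 3 5 1 4 2 6 / 2 3 4 5 6 1 / 1 6 5 3 4 2 / 5 2 3 6 1 4 / 4 1 6 2 3 5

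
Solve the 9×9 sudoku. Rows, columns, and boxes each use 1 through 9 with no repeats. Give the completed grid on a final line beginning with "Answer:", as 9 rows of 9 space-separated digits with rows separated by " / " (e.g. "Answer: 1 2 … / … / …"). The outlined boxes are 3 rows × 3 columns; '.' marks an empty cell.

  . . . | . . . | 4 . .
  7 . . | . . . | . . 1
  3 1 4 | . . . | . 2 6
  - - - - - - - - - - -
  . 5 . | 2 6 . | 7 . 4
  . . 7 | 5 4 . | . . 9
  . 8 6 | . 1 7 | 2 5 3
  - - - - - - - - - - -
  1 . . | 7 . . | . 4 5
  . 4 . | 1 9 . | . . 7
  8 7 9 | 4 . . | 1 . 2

Step 1. [r1c9∈{8}] r1c9's peers cover all but 8. So r1c9=8.
Step 2. [r2c6∈{2,3,4,5,6,8,9}] r2c6 is the only open cell in row 2 admitting 4 ⇒ r2c6=4.
Step 3. [r1c6∈{1,2,3,5,6,9}] 1 has one home in row 1: r1c6. So r1c6=1.
Step 4. [r7c7∈{3,6,8,9}] r7c7 is the only open cell in row 7 admitting 9. So r7c7=9.
Step 5. [r6c4∈{9}] r6c4's peers cover all but 9 ⇒ r6c4=9.
Step 6. [r3c4∈{8}] r3c4 has the single candidate 8, so r3c4=8.
Step 7. [r7c5∈{2,3,8}] col 5 places 8 nowhere but r7c5. So r7c5=8.
Step 8. [r5c8∈{1,6,8}] across row 5, 1 lands solely at r5c8, so r5c8=1.
Step 9. [r1c8∈{3,7,9}] r1c8 is the only open cell in col 8 admitting 7. So r1c8=7.
Step 10. [r5c1∈{2}] r5c1 has the single candidate 2, so r5c1=2.
Step 11. [r5c2∈{3}] r5c2 is down to just 3, so r5c2=3.
Step 12. [r4c6∈{3,8}] across row 4, 3 lands solely at r4c6 ⇒ r4c6=3.
Step 13. [r9c5∈{3,5}] across box 8, 3 lands solely at r9c5, so r9c5=3.
Step 14. [r9c6∈{5,6}] across row 9, 5 lands solely at r9c6. So r9c6=5.
Step 15. [r5c7∈{6,8}] in row 5, 6 fits only at r5c7, so r5c7=6.
Step 16. [r8c7∈{3,8}] across col 7, 8 lands solely at r8c7. So r8c7=8.
Step 17. [r8c8∈{3,6}] box 9 places 3 nowhere but r8c8 ⇒ r8c8=3.
Step 18. [r2c3∈{2,5,8}] row 2 places 8 nowhere but r2c3, so r2c3=8.
Step 19. [r3c7∈{5}] r3c7 is down to just 5, so r3c7=5.
Step 20. [r2c5∈{2,5}] r2c5 is the only open cell in row 2 admitting 5. So r2c5=5.
Step 21. [r2c2∈{2,6,9}] across row 2, 2 lands solely at r2c2, so r2c2=2.
Step 22. [r7c2∈{6}] r7c2 is down to just 6, so r7c2=6.
Step 23. [r1c1∈{5,6,9}] across col 1, 6 lands solely at r1c1. So r1c1=6.
Step 24. [r7c6∈{2}] only 2 remains possible at r7c6. So r7c6=2.
Step 25. [r2c4∈{3,6}] 6 has one home in row 2: r2c4, so r2c4=6.
Step 26. [r8c1∈{5}] only 5 remains possible at r8c1. So r8c1=5.
Step 27. [r1c4∈{3}] nothing but 3 survives at r1c4, so r1c4=3.
Step 28. [r9c8∈{6}] r9c8 is down to just 6. So r9c8=6.
Step 29. [r8c6∈{6}] only 6 remains possible at r8c6, so r8c6=6.
Step 30. [r3c6∈{9}] r3c6 has the single candidate 9. So r3c6=9.
Step 31. [r1c2∈{9}] nothing but 9 survives at r1c2 ⇒ r1c2=9.
Step 32. [r6c1∈{4}] r6c1 has the single candidate 4, so r6c1=4.
Step 33. [r4c1∈{9}] only 9 remains possible at r4c1 ⇒ r4c1=9.
Step 34. [r1c3∈{5}] r1c3 has the single candidate 5. So r1c3=5.
Step 35. [r4c3∈{1}] only 1 remains possible at r4c3. So r4c3=1.
Step 36. [r8c3∈{2}] r8c3 has the single candidate 2, so r8c3=2.
Step 37. [r2c7∈{3}] r2c7 has the single candidate 3, so r2c7=3.
Step 38. [r3c5∈{7}] r3c5's peers cover all but 7 ⇒ r3c5=7.
Step 39. [r4c8∈{8}] r4c8's peers cover all but 8 ⇒ r4c8=8.
Step 40. [r5c6∈{8}] nothing but 8 survives at r5c6. So r5c6=8.
Step 41. [r7c3∈{3}] r7c3's peers cover all but 3. So r7c3=3.
Step 42. [r2c8∈{9}] r2c8 has the single candidate 9 ⇒ r2c8=9.
Step 43. [r1c5∈{2}] nothing but 2 survives at r1c5 ⇒ r1c5=2.

Answer: 6 9 5 3 2 1 4 7 8 / 7 2 8 6 5 4 3 9 1 / 3 1 4 8 7 9 5 2 6 / 9 5 1 2 6 3 7 8 4 / 2 3 7 5 4 8 6 1 9 / 4 8 6 9 1 7 2 5 3 / 1 6 3 7 8 2 9 4 5 / 5 4 2 1 9 6 8 3 7 / 8 7 9 4 3 5 1 6 2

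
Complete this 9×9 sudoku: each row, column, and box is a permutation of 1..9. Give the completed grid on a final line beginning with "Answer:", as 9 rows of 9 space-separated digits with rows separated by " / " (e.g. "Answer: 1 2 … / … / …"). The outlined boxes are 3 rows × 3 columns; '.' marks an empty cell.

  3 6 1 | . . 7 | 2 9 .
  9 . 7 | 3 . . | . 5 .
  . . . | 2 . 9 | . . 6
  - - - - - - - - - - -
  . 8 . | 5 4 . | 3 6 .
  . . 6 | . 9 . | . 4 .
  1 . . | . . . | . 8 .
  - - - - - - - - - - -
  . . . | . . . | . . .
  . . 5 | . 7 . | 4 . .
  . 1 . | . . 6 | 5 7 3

Step 1. [r7c6∈{1,2,3,4,5,8}] r7c6 is the only open cell in col 6 admitting 5, so r7c6=5.
Step 2. [r2c2∈{2,4}] row 2 places 2 nowhere but r2c2, so r2c2=2.
Step 3. [r3c7∈{1,7,8}] r3c7 is the only open cell in row 3 admitting 7, so r3c7=7.
Step 4. [r5c7∈{1}] r5c7's peers cover all but 1. So r5c7=1.
Step 5. [r6c7∈{9}] r6c7 has the single candidate 9. So r6c7=9.
Step 6. [r2c7∈{8}] nothing but 8 survives at r2c7, so r2c7=8.
Step 7. [r4c3∈{2,9}] in row 4, 9 fits only at r4c3, so r4c3=9.
Step 8. [r9c4∈{4,8,9}] in row 9, 9 fits only at r9c4, so r9c4=9.
Step 9. [r7c4∈{1,4,8}] box 8 places 4 nowhere but r7c4, so r7c4=4.
Step 10. [r8c4∈{1,8}] in col 4, 1 fits only at r8c4. So r8c4=1.
Step 11. [r8c8∈{2}] r8c8 has the single candidate 2, so r8c8=2.
Step 12. [r1c4∈{8}] only 8 remains possible at r1c4. So r1c4=8.
Step 13. [r5c4∈{7}] nothing but 7 survives at r5c4. So r5c4=7.
Step 14. [r5c6∈{2,3,8}] in row 5, 8 fits only at r5c6, so r5c6=8.
Step 15. [r5c2∈{3,5}] 3 has one home in row 5: r5c2. So r5c2=3.
Step 16. [r7c3∈{2,3,8}] in col 3, 3 fits only at r7c3. So r7c3=3.
Step 17. [r6c5∈{2,3,6}] across col 5, 3 lands solely at r6c5, so r6c5=3.
Step 18. [r6c6∈{2}] r6c6 has the single candidate 2 ⇒ r6c6=2.
Step 19. [r9c3∈{2,4,8}] col 3 places 2 nowhere but r9c3. So r9c3=2.
Step 20. [r7c8∈{1}] r7c8's peers cover all but 1. So r7c8=1.
Step 21. [r2c9∈{1,4}] in col 9, 1 fits only at r2c9. So r2c9=1.
Step 22. [r6c3∈{4}] nothing but 4 survives at r6c3 ⇒ r6c3=4.
Step 23. [r9c1∈{4,8}] across row 9, 4 lands solely at r9c1. So r9c1=4.
Step 24. [r8c1∈{6,8}] across row 8, 6 lands solely at r8c1. So r8c1=6.
Step 25. [r7c1∈{7,8}] across box 7, 8 lands solely at r7c1 ⇒ r7c1=8.
Step 26. [r3c1∈{5}] only 5 remains possible at r3c1, so r3c1=5.
Step 27. [r4c1∈{2,7}] 7 has one home in col 1: r4c1. So r4c1=7.
Step 28. [r7c9∈{9}] nothing but 9 survives at r7c9, so r7c9=9.
Step 29. [r5c9∈{2,5}] row 5 places 5 nowhere but r5c9, so r5c9=5.
Step 30. [r7c5∈{2}] r7c5's peers cover all but 2. So r7c5=2.
Step 31. [r7c2∈{7}] r7c2's peers cover all but 7 ⇒ r7c2=7.
Step 32. [r2c5∈{6}] r2c5's peers cover all but 6. So r2c5=6.
Step 33. [r7c7∈{6}] nothing but 6 survives at r7c7 ⇒ r7c7=6.
Step 34. [r6c2∈{5}] only 5 remains possible at r6c2, so r6c2=5.
Step 35. [r1c9∈{4}] r1c9's peers cover all but 4. So r1c9=4.
Step 36. [r4c6∈{1}] r4c6 is down to just 1, so r4c6=1.
Step 37. [r3c2∈{4}] only 4 remains possible at r3c2, so r3c2=4.
Step 38. [r8c9∈{8}] nothing but 8 survives at r8c9, so r8c9=8.
Step 39. [r8c6∈{3}] r8c6 is down to just 3 ⇒ r8c6=3.
Step 40. [r6c4∈{6}] r6c4 is down to just 6 ⇒ r6c4=6.
Step 41. [r3c5∈{1}] r3c5 is down to just 1 ⇒ r3c5=1.
Step 42. [r1c5∈{5}] only 5 remains possible at r1c5, so r1c5=5.
Step 43. [r3c3∈{8}] r3c3 has the single candidate 8. So r3c3=8.
Step 44. [r3c8∈{3}] r3c8 has the single candidate 3 ⇒ r3c8=3.
Step 45. [r4c9∈{2}] r4c9's peers cover all but 2. So r4c9=2.
Step 46. [r9c5∈{8}] r9c5 is down to just 8, so r9c5=8.
Step 47. [r8c2∈{9}] only 9 remains possible at r8c2. So r8c2=9.
Step 48. [r6c9∈{7}] r6c9 has the single candidate 7 ⇒ r6c9=7.
Step 49. [r2c6∈{4}] r2c6 has the single candidate 4 ⇒ r2c6=4.
Step 50. [r5c1∈{2}] r5c1 is down to just 2 ⇒ r5c1=2.

Answer: 3 6 1 8 5 7 2 9 4 / 9 2 7 3 6 4 8 5 1 / 5 4 8 2 1 9 7 3 6 / 7 8 9 5 4 1 3 6 2 / 2 3 6 7 9 8 1 4 5 / 1 5 4 6 3 2 9 8 7 / 8 7 3 4 2 5 6 1 9 / 6 9 5 1 7 3 4 2 8 / 4 1 2 9 8 6 5 7 3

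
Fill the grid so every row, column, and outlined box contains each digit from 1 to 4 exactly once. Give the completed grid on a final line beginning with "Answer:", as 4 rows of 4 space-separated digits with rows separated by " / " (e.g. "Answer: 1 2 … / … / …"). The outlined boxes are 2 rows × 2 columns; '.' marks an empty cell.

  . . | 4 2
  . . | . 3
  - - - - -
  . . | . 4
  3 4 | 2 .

Step 1. [r1c1∈{1}] r1c1 is down to just 1. So r1c1=1.
Step 2. [r3c1∈{2}] r3c1's peers cover all but 2, so r3c1=2.
Step 3. [r3c3∈{1,3}] 3 has one home in row 3: r3c3 ⇒ r3c3=3.
Step 4. [r4c4∈{1}] r4c4 is down to just 1 ⇒ r4c4=1.
Step 5. [r2c3∈{1}] r2c3's peers cover all but 1. So r2c3=1.
Step 6. [r2c2∈{2}] r2c2 has the single candidate 2 ⇒ r2c2=2.
Step 7. [r3c2∈{1}] r3c2 is down to just 1, so r3c2=1.
Step 8. [r1c2∈{3}] r1c2 has the single candidate 3 ⇒ r1c2=3.
Step 9. [r2c1∈{4}] nothing but 4 survives at r2c1. So r2c1=4.

Answer: 1 3 4 2 / 4 2 1 3 / 2 1 3 4 / 3 4 2 1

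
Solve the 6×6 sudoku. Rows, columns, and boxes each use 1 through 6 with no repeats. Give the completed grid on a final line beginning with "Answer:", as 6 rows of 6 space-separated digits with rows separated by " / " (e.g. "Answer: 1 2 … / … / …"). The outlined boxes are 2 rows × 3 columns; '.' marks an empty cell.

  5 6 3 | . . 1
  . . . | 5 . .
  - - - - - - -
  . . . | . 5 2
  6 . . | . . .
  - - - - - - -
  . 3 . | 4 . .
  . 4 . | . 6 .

Step 1. [r3c2∈{1}] only 1 remains possible at r3c2. So r3c2=1.
Step 2. [r2c2∈{2}] r2c2 has the single candidate 2. So r2c2=2.
Step 3. [r1c5∈{2,4}] in row 1, 4 fits only at r1c5, so r1c5=4.
Step 4. [r5c5∈{1,2}] col 5 places 2 nowhere but r5c5 ⇒ r5c5=2.
Step 5. [r5c1∈{1}] only 1 remains possible at r5c1. So r5c1=1.
Step 6. [r3c3∈{4}] nothing but 4 survives at r3c3 ⇒ r3c3=4.
Step 7. [r4c3∈{2,5}] 2 has one home in row 4: r4c3 ⇒ r4c3=2.
Step 8. [r2c5∈{3}] r2c5 has the single candidate 3, so r2c5=3.
Step 9. [r6c4∈{1,3}] r6c4 is the only open cell in row 6 admitting 1. So r6c4=1.
Step 10. [r6c3∈{5}] r6c3's peers cover all but 5 ⇒ r6c3=5.
Step 11. [r4c4∈{3}] only 3 remains possible at r4c4. So r4c4=3.
Step 12. [r2c1∈{4}] r2c1 has the single candidate 4, so r2c1=4.
Step 13. [r1c4∈{2}] r1c4's peers cover all but 2 ⇒ r1c4=2.
Step 14. [r5c3∈{6}] r5c3 has the single candidate 6 ⇒ r5c3=6.
Step 15. [r5c6∈{5}] r5c6 has the single candidate 5 ⇒ r5c6=5.
Step 16. [r6c1∈{2}] only 2 remains possible at r6c1, so r6c1=2.
Step 17. [r3c1∈{3}] r3c1's peers cover all but 3, so r3c1=3.
Step 18. [r4c6∈{4}] only 4 remains possible at r4c6. So r4c6=4.
Step 19. [r3c4∈{6}] only 6 remains possible at r3c4 ⇒ r3c4=6.
Step 20. [r4c2∈{5}] nothing but 5 survives at r4c2, so r4c2=5.
Step 21. [r4c5∈{1}] r4c5 is down to just 1. So r4c5=1.
Step 22. [r2c6∈{6}] nothing but 6 survives at r2c6, so r2c6=6.
Step 23. [r2c3∈{1}] only 1 remains possible at r2c3, so r2c3=1.
Step 24. [r6c6∈{3}] r6c6's peers cover all but 3, so r6c6=3.

Answer: 5 6 3 2 4 1 / 4 2 1 5 3 6 / 3 1 4 6 5 2 / 6 5 2 3 1 4 / 1 3 6 4 2 5 / 2 4 5 1 6 3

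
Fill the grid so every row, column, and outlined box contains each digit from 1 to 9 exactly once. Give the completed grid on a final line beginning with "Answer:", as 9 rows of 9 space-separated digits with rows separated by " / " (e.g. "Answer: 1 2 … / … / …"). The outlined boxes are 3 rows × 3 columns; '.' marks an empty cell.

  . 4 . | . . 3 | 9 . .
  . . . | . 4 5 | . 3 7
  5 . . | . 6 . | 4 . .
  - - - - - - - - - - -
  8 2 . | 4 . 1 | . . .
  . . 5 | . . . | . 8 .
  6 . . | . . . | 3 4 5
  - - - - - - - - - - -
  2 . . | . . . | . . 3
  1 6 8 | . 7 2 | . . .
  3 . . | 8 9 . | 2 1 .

Step 1. [r5c9∈{1,2,6,9}] in box 6, 2 fits only at r5c9, so r5c9=2.
Step 2. [r2c1∈{9}] only 9 remains possible at r2c1. So r2c1=9.
Step 3. [r1c1∈{7}] only 7 remains possible at r1c1. So r1c1=7.
Step 4. [r5c7∈{1,6,7}] in box 6, 1 fits only at r5c7 ⇒ r5c7=1.
Step 5. [r8c7∈{5}] r8c7 is down to just 5, so r8c7=5.
Step 6. [r7c4∈{1,5,6}] r7c4 is the only open cell in col 4 admitting 5. So r7c4=5.
Step 7. [r5c4∈{3,6,7,9}] 6 has one home in col 4: r5c4. So r5c4=6.
Step 8. [r8c8∈{9}] r8c8 has the single candidate 9, so r8c8=9.
Step 9. [r3c8∈{2}] r3c8 has the single candidate 2 ⇒ r3c8=2.
Step 10. [r7c7∈{6,7,8}] row 7 places 8 nowhere but r7c7. So r7c7=8.
Step 11. [r7c8∈{6,7}] across box 9, 7 lands solely at r7c8. So r7c8=7.
Step 12. [r2c7∈{6}] nothing but 6 survives at r2c7 ⇒ r2c7=6.
Step 13. [r7c2∈{9}] nothing but 9 survives at r7c2, so r7c2=9.
Step 14. [r5c6∈{7,9}] row 5 places 9 nowhere but r5c6, so r5c6=9.
Step 15. [r5c2∈{3,7}] in row 5, 7 fits only at r5c2, so r5c2=7.
Step 16. [r9c9∈{4,6}] across box 9, 6 lands solely at r9c9. So r9c9=6.
Step 17. [r3c2∈{1,3,8}] 3 has one home in col 2: r3c2, so r3c2=3.
Step 18. [r3c3∈{1}] nothing but 1 survives at r3c3, so r3c3=1.
Step 19. [r2c4∈{1,2}] in row 2, 1 fits only at r2c4, so r2c4=1.
Step 20. [r1c4∈{2}] only 2 remains possible at r1c4, so r1c4=2.
Step 21. [r1c5∈{8}] r1c5 has the single candidate 8. So r1c5=8.
Step 22. [r7c3∈{4}] r7c3 has the single candidate 4 ⇒ r7c3=4.
Step 23. [r4c3∈{3,9}] col 3 places 3 nowhere but r4c3. So r4c3=3.
Step 24. [r6c4∈{7}] only 7 remains possible at r6c4. So r6c4=7.
Step 25. [r4c7∈{7}] r4c7 has the single candidate 7, so r4c7=7.
Step 26. [r1c9∈{1}] nothing but 1 survives at r1c9. So r1c9=1.
Step 27. [r4c9∈{9}] only 9 remains possible at r4c9. So r4c9=9.
Step 28. [r1c8∈{5}] r1c8's peers cover all but 5, so r1c8=5.
Step 29. [r9c6∈{4}] r9c6 has the single candidate 4 ⇒ r9c6=4.
Step 30. [r8c4∈{3}] r8c4 is down to just 3 ⇒ r8c4=3.
Step 31. [r4c5∈{5}] r4c5's peers cover all but 5, so r4c5=5.
Step 32. [r2c2∈{8}] only 8 remains possible at r2c2 ⇒ r2c2=8.
Step 33. [r6c3∈{9}] nothing but 9 survives at r6c3, so r6c3=9.
Step 34. [r6c5∈{2}] r6c5's peers cover all but 2, so r6c5=2.
Step 35. [r3c6∈{7}] only 7 remains possible at r3c6, so r3c6=7.
Step 36. [r7c5∈{1}] only 1 remains possible at r7c5, so r7c5=1.
Step 37. [r1c3∈{6}] r1c3's peers cover all but 6, so r1c3=6.
Step 38. [r5c1∈{4}] nothing but 4 survives at r5c1, so r5c1=4.
Step 39. [r8c9∈{4}] r8c9's peers cover all but 4, so r8c9=4.
Step 40. [r9c2∈{5}] r9c2 has the single candidate 5, so r9c2=5.
Step 41. [r6c2∈{1}] r6c2 is down to just 1, so r6c2=1.
Step 42. [r4c8∈{6}] nothing but 6 survives at r4c8. So r4c8=6.
Step 43. [r3c9∈{8}] r3c9 is down to just 8 ⇒ r3c9=8.
Step 44. [r3c4∈{9}] r3c4's peers cover all but 9 ⇒ r3c4=9.
Step 45. [r5c5∈{3}] r5c5's peers cover all but 3 ⇒ r5c5=3.
Step 46. [r6c6∈{8}] r6c6's peers cover all but 8, so r6c6=8.
Step 47. [r9c3∈{7}] r9c3's peers cover all but 7 ⇒ r9c3=7.
Step 48. [r7c6∈{6}] r7c6 has the single candidate 6. So r7c6=6.
Step 49. [r2c3∈{2}] r2c3 is down to just 2, so r2c3=2.

Answer: 7 4 6 2 8 3 9 5 1 / 9 8 2 1 4 5 6 3 7 / 5 3 1 9 6 7 4 2 8 / 8 2 3 4 5 1 7 6 9 / 4 7 5 6 3 9 1 8 2 / 6 1 9 7 2 8 3 4 5 / 2 9 4 5 1 6 8 7 3 / 1 6 8 3 7 2 5 9 4 / 3 5 7 8 9 4 2 1 6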